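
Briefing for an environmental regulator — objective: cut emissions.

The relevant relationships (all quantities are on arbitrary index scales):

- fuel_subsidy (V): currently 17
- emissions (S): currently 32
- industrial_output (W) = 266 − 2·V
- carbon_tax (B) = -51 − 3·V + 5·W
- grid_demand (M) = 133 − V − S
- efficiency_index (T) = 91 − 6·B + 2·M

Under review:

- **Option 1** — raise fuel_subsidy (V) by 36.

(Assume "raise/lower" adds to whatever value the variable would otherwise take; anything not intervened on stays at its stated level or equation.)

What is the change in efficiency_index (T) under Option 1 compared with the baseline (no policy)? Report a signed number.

2736

Baseline:
  V = 17
  S = 32
  W = 266 − 2·17 = 232
  B = -51 − 3·17 + 5·232 = 1058
  M = 133 − 17 − 32 = 84
  T = 91 − 6·1058 + 2·84 = -6089
Option 1 (V + 36):
  V = 17 + 36 = 53
  S = 32
  W = 266 − 2·53 = 160
  B = -51 − 3·53 + 5·160 = 590
  M = 133 − 53 − 32 = 48
  T = 91 − 6·590 + 2·48 = -3353
Change in T: -3353 − (-6089) = 2736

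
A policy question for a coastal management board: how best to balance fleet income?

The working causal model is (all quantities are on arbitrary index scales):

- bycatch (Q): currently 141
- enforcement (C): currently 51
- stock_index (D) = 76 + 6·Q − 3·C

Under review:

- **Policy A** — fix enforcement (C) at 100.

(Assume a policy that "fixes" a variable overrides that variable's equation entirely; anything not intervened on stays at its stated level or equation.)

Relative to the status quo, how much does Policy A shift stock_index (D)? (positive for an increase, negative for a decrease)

Baseline:
  Q = 141
  C = 51
  D = 76 + 6·141 − 3·51 = 769
Policy A (C := 100):
  Q = 141
  C = 100
  D = 76 + 6·141 − 3·100 = 622
Change in D: 622 − 769 = -147

-147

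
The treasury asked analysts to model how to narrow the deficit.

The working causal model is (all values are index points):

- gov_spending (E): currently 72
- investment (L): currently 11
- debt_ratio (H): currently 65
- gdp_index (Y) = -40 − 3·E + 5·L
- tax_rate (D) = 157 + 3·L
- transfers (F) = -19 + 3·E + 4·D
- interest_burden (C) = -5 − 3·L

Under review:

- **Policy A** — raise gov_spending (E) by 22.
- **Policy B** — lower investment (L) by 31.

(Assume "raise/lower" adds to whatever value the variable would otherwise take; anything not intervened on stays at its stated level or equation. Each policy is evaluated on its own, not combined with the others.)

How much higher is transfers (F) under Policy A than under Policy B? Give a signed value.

438

Policy A (E + 22):
  E = 72 + 22 = 94
  L = 11
  D = 157 + 3·11 = 190
  F = -19 + 3·94 + 4·190 = 1023
Policy B (L − 31):
  E = 72
  L = 11 − 31 = -20
  D = 157 + 3·(-20) = 97
  F = -19 + 3·72 + 4·97 = 585
F: 1023 − 585 = 438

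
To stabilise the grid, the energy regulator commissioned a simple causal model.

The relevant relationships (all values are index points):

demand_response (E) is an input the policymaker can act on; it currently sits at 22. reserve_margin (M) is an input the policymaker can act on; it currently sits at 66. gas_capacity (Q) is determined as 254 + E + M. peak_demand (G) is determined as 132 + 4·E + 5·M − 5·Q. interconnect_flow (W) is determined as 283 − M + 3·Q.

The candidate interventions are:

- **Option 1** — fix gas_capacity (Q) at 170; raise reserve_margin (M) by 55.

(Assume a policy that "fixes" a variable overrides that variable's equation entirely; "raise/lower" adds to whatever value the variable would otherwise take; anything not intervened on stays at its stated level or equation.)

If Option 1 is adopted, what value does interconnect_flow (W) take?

672

Option 1 (Q := 170, M + 55):
  E = 22
  M = 66 + 55 = 121
  Q = 170
  W = 283 − 121 + 3·170 = 672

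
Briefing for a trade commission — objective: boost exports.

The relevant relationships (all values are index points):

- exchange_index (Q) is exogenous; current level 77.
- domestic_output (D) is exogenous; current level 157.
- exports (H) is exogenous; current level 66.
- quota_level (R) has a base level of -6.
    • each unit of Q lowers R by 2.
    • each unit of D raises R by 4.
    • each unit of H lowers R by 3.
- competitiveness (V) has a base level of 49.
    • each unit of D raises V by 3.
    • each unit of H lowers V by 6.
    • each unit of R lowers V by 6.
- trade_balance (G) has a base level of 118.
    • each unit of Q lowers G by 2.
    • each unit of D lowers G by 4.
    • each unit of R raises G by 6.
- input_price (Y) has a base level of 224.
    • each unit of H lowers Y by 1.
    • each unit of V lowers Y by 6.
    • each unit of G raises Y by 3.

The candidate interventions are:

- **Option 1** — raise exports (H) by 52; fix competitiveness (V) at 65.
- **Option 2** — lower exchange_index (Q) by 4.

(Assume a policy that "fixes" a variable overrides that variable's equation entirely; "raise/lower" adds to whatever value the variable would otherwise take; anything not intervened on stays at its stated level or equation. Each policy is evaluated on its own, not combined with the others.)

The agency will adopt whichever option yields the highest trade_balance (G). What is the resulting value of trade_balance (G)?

1012

Option 1 (H + 52, V := 65):
  Q = 77
  D = 157
  H = 66 + 52 = 118
  R = -6 − 2·77 + 4·157 − 3·118 = 114
  G = 118 − 2·77 − 4·157 + 6·114 = 20
Option 2 (Q − 4):
  Q = 77 − 4 = 73
  D = 157
  H = 66
  R = -6 − 2·73 + 4·157 − 3·66 = 278
  G = 118 − 2·73 − 4·157 + 6·278 = 1012
Comparing — Option 1: G=20, Option 2: G=1012. Highest is 1012 (Option 2).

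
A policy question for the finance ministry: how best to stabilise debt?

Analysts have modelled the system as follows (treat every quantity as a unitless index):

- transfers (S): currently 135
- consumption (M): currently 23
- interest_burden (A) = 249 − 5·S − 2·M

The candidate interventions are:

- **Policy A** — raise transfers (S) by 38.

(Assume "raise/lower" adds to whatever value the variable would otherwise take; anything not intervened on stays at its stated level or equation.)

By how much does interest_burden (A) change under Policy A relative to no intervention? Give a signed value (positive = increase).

Baseline:
  S = 135
  M = 23
  A = 249 − 5·135 − 2·23 = -472
Policy A (S + 38):
  S = 135 + 38 = 173
  M = 23
  A = 249 − 5·173 − 2·23 = -662
Change in A: -662 − (-472) = -190

-190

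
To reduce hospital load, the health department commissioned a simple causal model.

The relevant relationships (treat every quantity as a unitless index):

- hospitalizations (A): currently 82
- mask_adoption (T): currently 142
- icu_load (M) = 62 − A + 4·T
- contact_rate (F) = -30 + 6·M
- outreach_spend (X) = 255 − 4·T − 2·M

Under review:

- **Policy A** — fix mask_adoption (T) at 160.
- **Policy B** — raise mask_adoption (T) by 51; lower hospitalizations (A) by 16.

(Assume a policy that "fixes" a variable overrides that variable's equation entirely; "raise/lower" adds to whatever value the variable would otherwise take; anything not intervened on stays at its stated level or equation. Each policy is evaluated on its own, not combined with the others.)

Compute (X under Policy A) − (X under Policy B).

Policy A (T := 160):
  A = 82
  T = 160
  M = 62 − 82 + 4·160 = 620
  X = 255 − 4·160 − 2·620 = -1625
Policy B (T + 51, A − 16):
  A = 82 − 16 = 66
  T = 142 + 51 = 193
  M = 62 − 66 + 4·193 = 768
  X = 255 − 4·193 − 2·768 = -2053
X: -1625 − (-2053) = 428

428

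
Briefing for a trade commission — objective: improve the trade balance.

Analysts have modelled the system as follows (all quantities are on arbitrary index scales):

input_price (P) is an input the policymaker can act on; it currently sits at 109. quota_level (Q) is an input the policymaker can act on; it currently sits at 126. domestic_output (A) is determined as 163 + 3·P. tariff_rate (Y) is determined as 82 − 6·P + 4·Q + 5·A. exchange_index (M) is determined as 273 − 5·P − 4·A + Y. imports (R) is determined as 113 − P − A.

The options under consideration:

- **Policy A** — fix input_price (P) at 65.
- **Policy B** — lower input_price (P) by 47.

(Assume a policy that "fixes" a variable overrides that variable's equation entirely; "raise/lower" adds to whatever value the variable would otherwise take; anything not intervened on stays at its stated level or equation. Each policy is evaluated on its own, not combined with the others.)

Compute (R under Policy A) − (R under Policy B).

-12

Policy A (P := 65):
  P = 65
  A = 163 + 3·65 = 358
  R = 113 − 65 − 358 = -310
Policy B (P − 47):
  P = 109 − 47 = 62
  A = 163 + 3·62 = 349
  R = 113 − 62 − 349 = -298
R: -310 − (-298) = -12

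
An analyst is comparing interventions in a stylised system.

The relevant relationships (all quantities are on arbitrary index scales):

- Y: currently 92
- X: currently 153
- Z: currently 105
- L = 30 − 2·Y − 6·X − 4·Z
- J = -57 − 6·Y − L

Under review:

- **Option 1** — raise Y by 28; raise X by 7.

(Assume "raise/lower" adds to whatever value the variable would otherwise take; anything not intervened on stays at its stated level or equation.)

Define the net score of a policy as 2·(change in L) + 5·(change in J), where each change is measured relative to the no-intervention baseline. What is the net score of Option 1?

-546

Baseline:
  Y = 92
  X = 153
  Z = 105
  L = 30 − 2·92 − 6·153 − 4·105 = -1492
  J = -57 − 6·92 − (-1492) = 883
Option 1 (Y + 28, X + 7):
  Y = 92 + 28 = 120
  X = 153 + 7 = 160
  Z = 105
  L = 30 − 2·120 − 6·160 − 4·105 = -1590
  J = -57 − 6·120 − (-1590) = 813
ΔL = -1590 − (-1492) = -98; ΔJ = 813 − 883 = -70
Score = 2·(-98) + 5·(-70) = -546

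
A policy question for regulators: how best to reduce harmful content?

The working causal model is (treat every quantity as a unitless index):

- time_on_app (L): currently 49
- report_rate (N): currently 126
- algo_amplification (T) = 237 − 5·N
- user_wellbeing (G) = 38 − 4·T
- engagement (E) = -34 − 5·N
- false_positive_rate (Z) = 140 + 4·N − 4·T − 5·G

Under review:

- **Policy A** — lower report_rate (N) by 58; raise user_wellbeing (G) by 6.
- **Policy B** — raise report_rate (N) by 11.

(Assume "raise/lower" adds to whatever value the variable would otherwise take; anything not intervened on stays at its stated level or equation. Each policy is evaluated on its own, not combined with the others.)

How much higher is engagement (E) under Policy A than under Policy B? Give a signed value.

345

Policy A (N − 58, G + 6):
  N = 126 − 58 = 68
  E = -34 − 5·68 = -374
Policy B (N + 11):
  N = 126 + 11 = 137
  E = -34 − 5·137 = -719
E: -374 − (-719) = 345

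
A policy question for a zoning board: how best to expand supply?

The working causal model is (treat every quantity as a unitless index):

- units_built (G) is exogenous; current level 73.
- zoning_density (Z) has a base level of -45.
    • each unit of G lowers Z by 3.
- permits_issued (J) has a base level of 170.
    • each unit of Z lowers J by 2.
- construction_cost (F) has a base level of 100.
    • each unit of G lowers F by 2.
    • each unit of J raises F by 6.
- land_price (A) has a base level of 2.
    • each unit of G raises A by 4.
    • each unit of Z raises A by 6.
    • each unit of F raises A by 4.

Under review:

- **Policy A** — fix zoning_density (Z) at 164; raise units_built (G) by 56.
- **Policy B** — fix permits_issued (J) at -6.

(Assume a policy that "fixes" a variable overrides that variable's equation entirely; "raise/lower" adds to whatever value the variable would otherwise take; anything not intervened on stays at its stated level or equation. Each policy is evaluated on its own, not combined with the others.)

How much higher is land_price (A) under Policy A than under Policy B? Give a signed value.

-1304

Policy A (Z := 164, G + 56):
  G = 73 + 56 = 129
  Z = 164
  J = 170 − 2·164 = -158
  F = 100 − 2·129 + 6·(-158) = -1106
  A = 2 + 4·129 + 6·164 + 4·(-1106) = -2922
Policy B (J := -6):
  G = 73
  Z = -45 − 3·73 = -264
  J = -6
  F = 100 − 2·73 + 6·(-6) = -82
  A = 2 + 4·73 + 6·(-264) + 4·(-82) = -1618
A: -2922 − (-1618) = -1304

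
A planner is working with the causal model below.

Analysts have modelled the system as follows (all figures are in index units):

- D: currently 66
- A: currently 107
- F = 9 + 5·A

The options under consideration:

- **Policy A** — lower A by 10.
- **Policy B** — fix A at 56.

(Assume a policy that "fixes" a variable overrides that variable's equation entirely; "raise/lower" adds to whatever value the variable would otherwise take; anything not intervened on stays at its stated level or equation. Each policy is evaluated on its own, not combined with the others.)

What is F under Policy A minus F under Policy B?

Policy A (A − 10):
  A = 107 − 10 = 97
  F = 9 + 5·97 = 494
Policy B (A := 56):
  A = 56
  F = 9 + 5·56 = 289
F: 494 − 289 = 205

205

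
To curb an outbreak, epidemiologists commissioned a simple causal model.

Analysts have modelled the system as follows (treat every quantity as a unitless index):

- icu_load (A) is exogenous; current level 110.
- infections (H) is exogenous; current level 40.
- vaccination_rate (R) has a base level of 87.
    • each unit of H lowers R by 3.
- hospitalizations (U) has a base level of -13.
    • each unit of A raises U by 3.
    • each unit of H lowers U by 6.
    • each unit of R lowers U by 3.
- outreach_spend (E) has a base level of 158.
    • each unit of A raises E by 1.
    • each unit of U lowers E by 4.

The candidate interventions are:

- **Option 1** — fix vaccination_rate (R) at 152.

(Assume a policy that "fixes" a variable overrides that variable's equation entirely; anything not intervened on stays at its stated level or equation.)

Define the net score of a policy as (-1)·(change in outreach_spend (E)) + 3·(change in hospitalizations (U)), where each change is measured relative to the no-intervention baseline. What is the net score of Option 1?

Baseline:
  A = 110
  H = 40
  R = 87 − 3·40 = -33
  U = -13 + 3·110 − 6·40 − 3·(-33) = 176
  E = 158 + 110 − 4·176 = -436
Option 1 (R := 152):
  A = 110
  H = 40
  R = 152
  U = -13 + 3·110 − 6·40 − 3·152 = -379
  E = 158 + 110 − 4·(-379) = 1784
ΔE = 1784 − (-436) = 2220; ΔU = -379 − 176 = -555
Score = (-1)·2220 + 3·(-555) = -3885

-3885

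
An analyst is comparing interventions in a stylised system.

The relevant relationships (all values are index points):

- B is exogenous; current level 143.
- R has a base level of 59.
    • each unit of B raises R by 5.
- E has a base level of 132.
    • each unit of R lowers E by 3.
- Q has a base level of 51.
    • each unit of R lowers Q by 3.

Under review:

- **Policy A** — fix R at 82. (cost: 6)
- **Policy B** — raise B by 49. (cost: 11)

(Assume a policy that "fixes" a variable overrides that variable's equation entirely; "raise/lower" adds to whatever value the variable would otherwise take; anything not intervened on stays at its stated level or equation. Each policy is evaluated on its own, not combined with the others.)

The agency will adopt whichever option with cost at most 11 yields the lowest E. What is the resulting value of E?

Policy A (R := 82):
  B = 143
  R = 82
  E = 132 − 3·82 = -114
Policy B (B + 49):
  B = 143 + 49 = 192
  R = 59 + 5·192 = 1019
  E = 132 − 3·1019 = -2925
Comparing — Policy A: E=-114, Policy B: E=-2925. Lowest is -2925 (Policy B).

-2925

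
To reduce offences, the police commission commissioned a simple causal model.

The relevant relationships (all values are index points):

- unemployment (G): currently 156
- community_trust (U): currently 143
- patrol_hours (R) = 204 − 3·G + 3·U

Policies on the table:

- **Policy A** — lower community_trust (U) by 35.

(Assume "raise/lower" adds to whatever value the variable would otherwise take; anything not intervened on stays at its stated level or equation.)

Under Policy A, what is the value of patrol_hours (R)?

60

Policy A (U − 35):
  G = 156
  U = 143 − 35 = 108
  R = 204 − 3·156 + 3·108 = 60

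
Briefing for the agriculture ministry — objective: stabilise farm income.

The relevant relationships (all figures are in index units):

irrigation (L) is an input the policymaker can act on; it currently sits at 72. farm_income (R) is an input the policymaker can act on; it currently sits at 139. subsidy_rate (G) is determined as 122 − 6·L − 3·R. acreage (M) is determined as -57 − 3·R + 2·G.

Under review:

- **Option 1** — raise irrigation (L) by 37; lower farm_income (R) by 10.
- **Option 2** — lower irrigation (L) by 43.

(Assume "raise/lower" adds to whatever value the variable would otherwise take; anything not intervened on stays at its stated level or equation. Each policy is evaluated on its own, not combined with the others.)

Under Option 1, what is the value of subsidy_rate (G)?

Option 1 (L + 37, R − 10):
  L = 72 + 37 = 109
  R = 139 − 10 = 129
  G = 122 − 6·109 − 3·129 = -919

-919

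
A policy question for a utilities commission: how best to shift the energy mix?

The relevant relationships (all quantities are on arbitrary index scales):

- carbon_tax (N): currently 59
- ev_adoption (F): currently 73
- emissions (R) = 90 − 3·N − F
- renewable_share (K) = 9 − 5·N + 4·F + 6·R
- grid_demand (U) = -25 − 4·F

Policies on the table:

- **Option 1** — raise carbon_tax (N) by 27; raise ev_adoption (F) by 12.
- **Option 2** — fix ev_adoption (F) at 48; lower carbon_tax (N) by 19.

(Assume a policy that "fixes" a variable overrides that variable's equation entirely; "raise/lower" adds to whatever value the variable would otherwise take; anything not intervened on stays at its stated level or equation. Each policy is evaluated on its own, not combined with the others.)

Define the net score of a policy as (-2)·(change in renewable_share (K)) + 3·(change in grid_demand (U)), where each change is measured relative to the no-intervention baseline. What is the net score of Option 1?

1146

Baseline:
  N = 59
  F = 73
  R = 90 − 3·59 − 73 = -160
  K = 9 − 5·59 + 4·73 + 6·(-160) = -954
  U = -25 − 4·73 = -317
Option 1 (N + 27, F + 12):
  N = 59 + 27 = 86
  F = 73 + 12 = 85
  R = 90 − 3·86 − 85 = -253
  K = 9 − 5·86 + 4·85 + 6·(-253) = -1599
  U = -25 − 4·85 = -365
ΔK = -1599 − (-954) = -645; ΔU = -365 − (-317) = -48
Score = (-2)·(-645) + 3·(-48) = 1146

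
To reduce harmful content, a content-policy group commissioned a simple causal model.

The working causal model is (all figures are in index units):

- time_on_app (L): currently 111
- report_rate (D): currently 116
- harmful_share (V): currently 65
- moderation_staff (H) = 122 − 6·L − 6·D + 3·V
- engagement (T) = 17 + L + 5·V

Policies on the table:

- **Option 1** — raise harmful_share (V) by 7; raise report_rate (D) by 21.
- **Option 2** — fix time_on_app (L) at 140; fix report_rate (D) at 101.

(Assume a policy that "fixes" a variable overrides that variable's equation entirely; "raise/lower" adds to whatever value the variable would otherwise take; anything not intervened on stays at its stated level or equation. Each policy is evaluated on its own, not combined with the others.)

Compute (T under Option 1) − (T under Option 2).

6

Option 1 (V + 7, D + 21):
  L = 111
  V = 65 + 7 = 72
  T = 17 + 111 + 5·72 = 488
Option 2 (L := 140, D := 101):
  L = 140
  V = 65
  T = 17 + 140 + 5·65 = 482
T: 488 − 482 = 6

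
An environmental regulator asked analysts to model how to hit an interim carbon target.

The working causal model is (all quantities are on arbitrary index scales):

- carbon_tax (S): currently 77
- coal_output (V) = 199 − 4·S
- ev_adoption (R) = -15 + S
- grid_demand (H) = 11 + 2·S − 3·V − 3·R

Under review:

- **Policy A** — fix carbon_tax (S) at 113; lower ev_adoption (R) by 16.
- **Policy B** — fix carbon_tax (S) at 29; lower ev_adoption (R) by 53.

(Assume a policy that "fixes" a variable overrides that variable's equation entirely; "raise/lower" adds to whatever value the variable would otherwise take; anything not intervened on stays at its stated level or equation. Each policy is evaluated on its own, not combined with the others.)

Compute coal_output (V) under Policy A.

-253

Policy A (S := 113, R − 16):
  S = 113
  V = 199 − 4·113 = -253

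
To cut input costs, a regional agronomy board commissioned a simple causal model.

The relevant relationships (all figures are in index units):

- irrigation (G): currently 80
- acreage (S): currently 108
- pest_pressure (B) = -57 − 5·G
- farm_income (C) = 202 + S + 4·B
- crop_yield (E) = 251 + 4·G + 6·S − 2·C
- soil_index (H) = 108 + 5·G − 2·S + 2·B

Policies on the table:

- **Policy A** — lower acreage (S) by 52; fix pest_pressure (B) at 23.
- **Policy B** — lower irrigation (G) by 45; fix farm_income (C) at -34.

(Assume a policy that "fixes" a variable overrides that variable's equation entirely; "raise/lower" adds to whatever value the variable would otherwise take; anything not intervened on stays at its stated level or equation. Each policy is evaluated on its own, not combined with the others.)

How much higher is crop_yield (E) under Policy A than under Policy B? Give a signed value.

Policy A (S − 52, B := 23):
  G = 80
  S = 108 − 52 = 56
  B = 23
  C = 202 + 56 + 4·23 = 350
  E = 251 + 4·80 + 6·56 − 2·350 = 207
Policy B (G − 45, C := -34):
  G = 80 − 45 = 35
  S = 108
  B = -57 − 5·35 = -232
  C = -34
  E = 251 + 4·35 + 6·108 − 2·(-34) = 1107
E: 207 − 1107 = -900

-900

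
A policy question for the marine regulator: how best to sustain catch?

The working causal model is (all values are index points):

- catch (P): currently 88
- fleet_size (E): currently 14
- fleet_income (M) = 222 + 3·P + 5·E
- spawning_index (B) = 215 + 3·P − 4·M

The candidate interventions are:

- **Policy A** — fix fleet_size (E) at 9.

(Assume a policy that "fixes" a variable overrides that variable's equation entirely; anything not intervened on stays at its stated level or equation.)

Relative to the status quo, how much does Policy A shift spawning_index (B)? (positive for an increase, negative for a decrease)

100

Baseline:
  P = 88
  E = 14
  M = 222 + 3·88 + 5·14 = 556
  B = 215 + 3·88 − 4·556 = -1745
Policy A (E := 9):
  P = 88
  E = 9
  M = 222 + 3·88 + 5·9 = 531
  B = 215 + 3·88 − 4·531 = -1645
Change in B: -1645 − (-1745) = 100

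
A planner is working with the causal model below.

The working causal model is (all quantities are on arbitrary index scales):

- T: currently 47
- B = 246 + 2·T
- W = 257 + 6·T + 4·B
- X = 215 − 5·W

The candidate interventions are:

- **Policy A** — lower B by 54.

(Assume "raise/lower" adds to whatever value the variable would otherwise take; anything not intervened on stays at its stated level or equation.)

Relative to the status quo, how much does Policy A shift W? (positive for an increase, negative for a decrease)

-216

Baseline:
  T = 47
  B = 246 + 2·47 = 340
  W = 257 + 6·47 + 4·340 = 1899
Policy A (B − 54):
  T = 47
  B = 246 + 2·47 (−54 from intervention) = 286
  W = 257 + 6·47 + 4·286 = 1683
Change in W: 1683 − 1899 = -216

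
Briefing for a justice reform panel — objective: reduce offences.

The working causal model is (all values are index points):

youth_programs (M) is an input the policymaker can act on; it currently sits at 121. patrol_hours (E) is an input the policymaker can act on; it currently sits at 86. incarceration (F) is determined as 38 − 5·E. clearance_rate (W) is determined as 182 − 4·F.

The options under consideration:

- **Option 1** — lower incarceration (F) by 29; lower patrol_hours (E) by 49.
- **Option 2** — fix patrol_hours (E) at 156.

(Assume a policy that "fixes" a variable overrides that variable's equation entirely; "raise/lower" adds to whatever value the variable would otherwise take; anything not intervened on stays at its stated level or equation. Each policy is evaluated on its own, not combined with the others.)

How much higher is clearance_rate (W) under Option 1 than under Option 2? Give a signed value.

-2264

Option 1 (F − 29, E − 49):
  E = 86 − 49 = 37
  F = 38 − 5·37 (−29 from intervention) = -176
  W = 182 − 4·(-176) = 886
Option 2 (E := 156):
  E = 156
  F = 38 − 5·156 = -742
  W = 182 − 4·(-742) = 3150
W: 886 − 3150 = -2264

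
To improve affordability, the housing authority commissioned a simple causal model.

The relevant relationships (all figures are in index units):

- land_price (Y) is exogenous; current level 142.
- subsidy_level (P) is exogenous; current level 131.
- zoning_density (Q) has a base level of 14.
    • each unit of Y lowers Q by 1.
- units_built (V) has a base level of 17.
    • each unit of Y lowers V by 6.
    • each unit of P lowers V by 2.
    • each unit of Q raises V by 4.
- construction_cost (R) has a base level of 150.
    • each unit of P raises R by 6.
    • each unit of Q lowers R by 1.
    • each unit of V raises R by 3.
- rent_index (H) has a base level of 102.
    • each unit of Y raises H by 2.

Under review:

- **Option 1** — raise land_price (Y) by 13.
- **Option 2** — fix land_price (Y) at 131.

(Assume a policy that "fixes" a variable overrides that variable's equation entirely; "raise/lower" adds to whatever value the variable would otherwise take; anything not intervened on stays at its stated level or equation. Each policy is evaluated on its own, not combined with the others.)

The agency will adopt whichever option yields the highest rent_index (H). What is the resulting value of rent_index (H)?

Option 1 (Y + 13):
  Y = 142 + 13 = 155
  H = 102 + 2·155 = 412
Option 2 (Y := 131):
  Y = 131
  H = 102 + 2·131 = 364
Comparing — Option 1: H=412, Option 2: H=364. Highest is 412 (Option 1).

412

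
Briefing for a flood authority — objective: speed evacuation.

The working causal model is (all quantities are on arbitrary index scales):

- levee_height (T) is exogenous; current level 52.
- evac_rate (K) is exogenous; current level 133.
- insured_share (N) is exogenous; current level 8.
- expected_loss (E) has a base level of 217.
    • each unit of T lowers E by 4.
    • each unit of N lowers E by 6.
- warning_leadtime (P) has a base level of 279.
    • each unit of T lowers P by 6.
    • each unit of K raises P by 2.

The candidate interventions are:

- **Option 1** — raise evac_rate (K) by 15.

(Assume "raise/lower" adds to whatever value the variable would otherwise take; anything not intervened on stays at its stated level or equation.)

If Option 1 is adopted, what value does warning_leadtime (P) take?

Option 1 (K + 15):
  T = 52
  K = 133 + 15 = 148
  P = 279 − 6·52 + 2·148 = 263

263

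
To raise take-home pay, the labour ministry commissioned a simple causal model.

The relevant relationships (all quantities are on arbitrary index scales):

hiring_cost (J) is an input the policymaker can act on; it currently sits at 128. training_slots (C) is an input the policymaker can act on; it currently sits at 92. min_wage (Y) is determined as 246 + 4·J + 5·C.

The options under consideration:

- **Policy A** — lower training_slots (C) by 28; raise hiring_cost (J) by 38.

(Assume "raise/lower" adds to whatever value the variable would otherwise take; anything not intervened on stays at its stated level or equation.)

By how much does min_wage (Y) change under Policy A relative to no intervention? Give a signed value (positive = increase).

Baseline:
  J = 128
  C = 92
  Y = 246 + 4·128 + 5·92 = 1218
Policy A (C − 28, J + 38):
  J = 128 + 38 = 166
  C = 92 − 28 = 64
  Y = 246 + 4·166 + 5·64 = 1230
Change in Y: 1230 − 1218 = 12

12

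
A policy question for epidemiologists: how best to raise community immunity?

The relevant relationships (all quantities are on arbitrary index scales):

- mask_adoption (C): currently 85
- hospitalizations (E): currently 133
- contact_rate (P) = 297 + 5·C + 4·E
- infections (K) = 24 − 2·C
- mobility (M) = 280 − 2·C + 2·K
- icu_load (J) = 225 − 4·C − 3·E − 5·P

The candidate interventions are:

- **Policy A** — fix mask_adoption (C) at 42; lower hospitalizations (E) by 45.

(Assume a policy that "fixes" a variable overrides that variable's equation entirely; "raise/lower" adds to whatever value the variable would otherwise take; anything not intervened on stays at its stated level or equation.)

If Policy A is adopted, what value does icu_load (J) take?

Policy A (C := 42, E − 45):
  C = 42
  E = 133 − 45 = 88
  P = 297 + 5·42 + 4·88 = 859
  J = 225 − 4·42 − 3·88 − 5·859 = -4502

-4502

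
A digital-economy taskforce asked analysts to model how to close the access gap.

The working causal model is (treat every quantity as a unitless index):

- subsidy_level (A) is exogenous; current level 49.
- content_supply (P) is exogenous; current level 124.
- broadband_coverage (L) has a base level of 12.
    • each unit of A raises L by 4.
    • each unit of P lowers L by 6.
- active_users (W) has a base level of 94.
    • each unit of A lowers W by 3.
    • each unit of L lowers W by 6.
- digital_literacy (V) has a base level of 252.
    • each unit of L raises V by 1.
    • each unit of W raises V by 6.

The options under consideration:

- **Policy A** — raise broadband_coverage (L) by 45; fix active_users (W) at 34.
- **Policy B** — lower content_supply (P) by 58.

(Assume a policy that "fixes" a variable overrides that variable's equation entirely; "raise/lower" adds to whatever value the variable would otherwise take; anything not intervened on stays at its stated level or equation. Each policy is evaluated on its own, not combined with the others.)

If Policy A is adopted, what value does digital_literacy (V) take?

-35

Policy A (L + 45, W := 34):
  A = 49
  P = 124
  L = 12 + 4·49 − 6·124 (+45 from intervention) = -491
  W = 34
  V = 252 + (-491) + 6·34 = -35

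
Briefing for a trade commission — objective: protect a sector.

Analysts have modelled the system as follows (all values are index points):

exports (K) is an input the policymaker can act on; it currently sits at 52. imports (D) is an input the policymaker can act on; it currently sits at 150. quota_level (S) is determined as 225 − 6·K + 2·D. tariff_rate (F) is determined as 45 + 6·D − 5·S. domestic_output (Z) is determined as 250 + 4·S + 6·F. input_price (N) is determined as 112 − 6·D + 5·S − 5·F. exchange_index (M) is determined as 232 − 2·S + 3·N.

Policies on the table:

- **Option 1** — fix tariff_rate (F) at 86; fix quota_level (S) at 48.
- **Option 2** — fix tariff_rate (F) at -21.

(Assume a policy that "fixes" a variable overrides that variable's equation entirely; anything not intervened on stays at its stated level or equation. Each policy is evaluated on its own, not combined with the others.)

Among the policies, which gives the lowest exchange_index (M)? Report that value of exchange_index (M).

-2798

Option 1 (F := 86, S := 48):
  K = 52
  D = 150
  S = 48
  F = 86
  N = 112 − 6·150 + 5·48 − 5·86 = -978
  M = 232 − 2·48 + 3·(-978) = -2798
Option 2 (F := -21):
  K = 52
  D = 150
  S = 225 − 6·52 + 2·150 = 213
  F = -21
  N = 112 − 6·150 + 5·213 − 5·(-21) = 382
  M = 232 − 2·213 + 3·382 = 952
Comparing — Option 1: M=-2798, Option 2: M=952. Lowest is -2798 (Option 1).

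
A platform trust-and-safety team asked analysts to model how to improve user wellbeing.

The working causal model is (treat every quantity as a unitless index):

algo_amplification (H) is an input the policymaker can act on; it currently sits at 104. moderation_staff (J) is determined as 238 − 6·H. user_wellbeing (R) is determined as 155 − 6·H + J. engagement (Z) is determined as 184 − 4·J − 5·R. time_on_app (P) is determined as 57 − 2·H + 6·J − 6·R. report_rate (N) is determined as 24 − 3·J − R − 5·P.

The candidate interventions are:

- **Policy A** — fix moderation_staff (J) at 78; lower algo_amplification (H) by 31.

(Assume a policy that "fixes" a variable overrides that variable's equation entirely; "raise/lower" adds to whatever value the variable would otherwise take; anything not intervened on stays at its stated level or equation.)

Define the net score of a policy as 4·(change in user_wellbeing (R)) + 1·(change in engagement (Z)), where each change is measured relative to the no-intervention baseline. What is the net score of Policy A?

-2506

Baseline:
  H = 104
  J = 238 − 6·104 = -386
  R = 155 − 6·104 + (-386) = -855
  Z = 184 − 4·(-386) − 5·(-855) = 6003
Policy A (J := 78, H − 31):
  H = 104 − 31 = 73
  J = 78
  R = 155 − 6·73 + 78 = -205
  Z = 184 − 4·78 − 5·(-205) = 897
ΔR = -205 − (-855) = 650; ΔZ = 897 − 6003 = -5106
Score = 4·650 + 1·(-5106) = -2506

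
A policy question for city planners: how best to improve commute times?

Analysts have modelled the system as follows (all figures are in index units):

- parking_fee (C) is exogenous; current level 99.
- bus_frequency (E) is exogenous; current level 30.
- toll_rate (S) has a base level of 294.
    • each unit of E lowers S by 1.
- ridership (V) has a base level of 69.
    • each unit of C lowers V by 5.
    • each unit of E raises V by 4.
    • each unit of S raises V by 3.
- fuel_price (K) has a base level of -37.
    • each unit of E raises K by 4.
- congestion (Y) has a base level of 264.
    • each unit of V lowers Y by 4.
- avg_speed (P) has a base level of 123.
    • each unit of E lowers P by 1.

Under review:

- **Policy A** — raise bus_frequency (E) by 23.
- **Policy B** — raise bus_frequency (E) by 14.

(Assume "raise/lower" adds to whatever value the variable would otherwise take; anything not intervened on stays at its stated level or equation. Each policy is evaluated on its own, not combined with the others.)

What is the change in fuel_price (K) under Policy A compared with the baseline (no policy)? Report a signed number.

92

Baseline:
  E = 30
  K = -37 + 4·30 = 83
Policy A (E + 23):
  E = 30 + 23 = 53
  K = -37 + 4·53 = 175
Change in K: 175 − 83 = 92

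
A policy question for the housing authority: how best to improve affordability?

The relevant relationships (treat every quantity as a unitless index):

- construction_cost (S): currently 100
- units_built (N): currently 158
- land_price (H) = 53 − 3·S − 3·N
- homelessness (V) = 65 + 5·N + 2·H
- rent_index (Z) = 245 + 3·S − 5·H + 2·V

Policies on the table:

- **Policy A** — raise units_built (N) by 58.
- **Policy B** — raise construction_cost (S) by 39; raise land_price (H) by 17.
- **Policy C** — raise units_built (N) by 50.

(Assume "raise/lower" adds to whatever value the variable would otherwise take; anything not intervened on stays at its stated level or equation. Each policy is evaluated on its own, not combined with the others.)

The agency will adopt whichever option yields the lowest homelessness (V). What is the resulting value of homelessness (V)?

Policy A (N + 58):
  S = 100
  N = 158 + 58 = 216
  H = 53 − 3·100 − 3·216 = -895
  V = 65 + 5·216 + 2·(-895) = -645
Policy B (S + 39, H + 17):
  S = 100 + 39 = 139
  N = 158
  H = 53 − 3·139 − 3·158 (+17 from intervention) = -821
  V = 65 + 5·158 + 2·(-821) = -787
Policy C (N + 50):
  S = 100
  N = 158 + 50 = 208
  H = 53 − 3·100 − 3·208 = -871
  V = 65 + 5·208 + 2·(-871) = -637
Comparing — Policy A: V=-645, Policy B: V=-787, Policy C: V=-637. Lowest is -787 (Policy B).

-787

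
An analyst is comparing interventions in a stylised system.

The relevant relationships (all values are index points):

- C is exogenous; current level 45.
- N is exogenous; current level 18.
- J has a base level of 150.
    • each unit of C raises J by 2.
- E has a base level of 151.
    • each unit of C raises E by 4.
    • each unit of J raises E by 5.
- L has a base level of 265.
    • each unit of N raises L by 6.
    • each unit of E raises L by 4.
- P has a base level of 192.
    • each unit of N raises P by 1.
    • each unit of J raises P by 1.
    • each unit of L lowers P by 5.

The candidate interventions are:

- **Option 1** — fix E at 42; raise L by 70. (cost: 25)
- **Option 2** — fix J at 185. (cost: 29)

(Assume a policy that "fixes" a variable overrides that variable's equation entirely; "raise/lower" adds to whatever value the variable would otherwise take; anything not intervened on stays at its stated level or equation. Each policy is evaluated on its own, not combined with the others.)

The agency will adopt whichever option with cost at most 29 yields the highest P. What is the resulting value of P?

Option 1 (E := 42, L + 70):
  C = 45
  N = 18
  J = 150 + 2·45 = 240
  E = 42
  L = 265 + 6·18 + 4·42 (+70 from intervention) = 611
  P = 192 + 18 + 240 − 5·611 = -2605
Option 2 (J := 185):
  C = 45
  N = 18
  J = 185
  E = 151 + 4·45 + 5·185 = 1256
  L = 265 + 6·18 + 4·1256 = 5397
  P = 192 + 18 + 185 − 5·5397 = -26590
Comparing — Option 1: P=-2605, Option 2: P=-26590. Highest is -2605 (Option 1).

-2605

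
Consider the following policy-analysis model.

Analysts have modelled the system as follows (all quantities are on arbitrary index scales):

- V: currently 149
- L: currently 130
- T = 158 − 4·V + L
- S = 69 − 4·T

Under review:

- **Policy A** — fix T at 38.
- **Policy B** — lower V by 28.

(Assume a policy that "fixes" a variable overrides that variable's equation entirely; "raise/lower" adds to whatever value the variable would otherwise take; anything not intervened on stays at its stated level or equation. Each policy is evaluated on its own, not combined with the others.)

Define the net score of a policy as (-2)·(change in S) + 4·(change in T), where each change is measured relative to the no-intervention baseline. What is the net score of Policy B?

Baseline:
  V = 149
  L = 130
  T = 158 − 4·149 + 130 = -308
  S = 69 − 4·(-308) = 1301
Policy B (V − 28):
  V = 149 − 28 = 121
  L = 130
  T = 158 − 4·121 + 130 = -196
  S = 69 − 4·(-196) = 853
ΔS = 853 − 1301 = -448; ΔT = -196 − (-308) = 112
Score = (-2)·(-448) + 4·112 = 1344

1344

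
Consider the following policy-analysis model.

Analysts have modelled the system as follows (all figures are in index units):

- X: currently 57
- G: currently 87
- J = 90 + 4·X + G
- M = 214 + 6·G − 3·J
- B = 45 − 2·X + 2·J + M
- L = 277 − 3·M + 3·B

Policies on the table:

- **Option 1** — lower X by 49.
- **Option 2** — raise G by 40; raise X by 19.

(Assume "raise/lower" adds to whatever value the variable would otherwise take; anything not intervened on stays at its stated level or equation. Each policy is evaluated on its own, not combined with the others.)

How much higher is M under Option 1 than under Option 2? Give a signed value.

Option 1 (X − 49):
  X = 57 − 49 = 8
  G = 87
  J = 90 + 4·8 + 87 = 209
  M = 214 + 6·87 − 3·209 = 109
Option 2 (G + 40, X + 19):
  X = 57 + 19 = 76
  G = 87 + 40 = 127
  J = 90 + 4·76 + 127 = 521
  M = 214 + 6·127 − 3·521 = -587
M: 109 − (-587) = 696

696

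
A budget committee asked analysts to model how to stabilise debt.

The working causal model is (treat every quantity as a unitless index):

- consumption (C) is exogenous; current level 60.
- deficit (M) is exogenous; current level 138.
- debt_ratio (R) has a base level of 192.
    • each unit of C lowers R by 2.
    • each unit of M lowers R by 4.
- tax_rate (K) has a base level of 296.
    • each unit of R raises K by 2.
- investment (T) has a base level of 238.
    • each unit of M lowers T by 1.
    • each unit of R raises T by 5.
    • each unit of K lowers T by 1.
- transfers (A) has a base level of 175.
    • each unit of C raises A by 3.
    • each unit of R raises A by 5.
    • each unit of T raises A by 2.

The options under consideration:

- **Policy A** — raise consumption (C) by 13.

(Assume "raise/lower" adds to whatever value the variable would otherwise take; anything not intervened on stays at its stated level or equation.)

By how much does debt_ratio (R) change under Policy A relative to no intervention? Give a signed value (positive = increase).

-26

Baseline:
  C = 60
  M = 138
  R = 192 − 2·60 − 4·138 = -480
Policy A (C + 13):
  C = 60 + 13 = 73
  M = 138
  R = 192 − 2·73 − 4·138 = -506
Change in R: -506 − (-480) = -26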